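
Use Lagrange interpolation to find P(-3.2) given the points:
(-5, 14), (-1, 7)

Lagrange interpolation formula:
P(x) = Σ yᵢ × Lᵢ(x)
where Lᵢ(x) = Π_{j≠i} (x - xⱼ)/(xᵢ - xⱼ)

L_0(-3.2) = (-3.2 - (-1))/(-5 - (-1)) = 0.550000
L_1(-3.2) = (-3.2 - (-5))/(-1 - (-5)) = 0.450000

P(-3.2) = 14×L_0(-3.2) + 7×L_1(-3.2)
P(-3.2) = 10.850000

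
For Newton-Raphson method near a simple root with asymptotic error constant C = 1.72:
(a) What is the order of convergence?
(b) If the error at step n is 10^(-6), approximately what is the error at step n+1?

(a) Newton-Raphson has quadratic (order 2) convergence near simple roots.
    This means |e_{n+1}| ≈ C|e_n|².

(b) With |e_n| = 10^(-6) and C = 1.72:
    |e_{n+1}| ≈ 1.72 × (10^(-6))² = 1.72 × 10^(-12)

(a) 2 (quadratic); (b) |e_{n+1}| ≈ 1.720e-12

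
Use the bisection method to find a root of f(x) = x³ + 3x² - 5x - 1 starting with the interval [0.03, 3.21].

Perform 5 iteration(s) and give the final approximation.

f(x) = x³ + 3x² - 5x - 1
Initial interval: [0.03, 3.21]

Iteration 1:
  c_1 = (0.030000 + 3.210000)/2 = 1.620000
  f(c_1) = f(1.620000) = 3.024728
  f(a) × f(c) < 0, new interval: [0.030000, 1.620000]
Iteration 2:
  c_2 = (0.030000 + 1.620000)/2 = 0.825000
  f(c_2) = f(0.825000) = -2.521609
  f(a) × f(c) ≥ 0, new interval: [0.825000, 1.620000]
Iteration 3:
  c_3 = (0.825000 + 1.620000)/2 = 1.222500
  f(c_3) = f(1.222500) = -0.801947
  f(a) × f(c) ≥ 0, new interval: [1.222500, 1.620000]
Iteration 4:
  c_4 = (1.222500 + 1.620000)/2 = 1.421250
  f(c_4) = f(1.421250) = 0.824461
  f(a) × f(c) < 0, new interval: [1.222500, 1.421250]
Iteration 5:
  c_5 = (1.222500 + 1.421250)/2 = 1.321875
  f(c_5) = f(1.321875) = -0.057532
  f(a) × f(c) ≥ 0, new interval: [1.321875, 1.421250]

After 5 iteration(s), the approximation is c_5 = 1.321875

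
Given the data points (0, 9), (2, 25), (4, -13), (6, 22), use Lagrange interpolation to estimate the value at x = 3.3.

Lagrange interpolation formula:
P(x) = Σ yᵢ × Lᵢ(x)
where Lᵢ(x) = Π_{j≠i} (x - xⱼ)/(xᵢ - xⱼ)

L_0(3.3) = (3.3 - 2)/(0 - 2) × (3.3 - 4)/(0 - 4) × (3.3 - 6)/(0 - 6) = -0.051188
L_1(3.3) = (3.3 - 0)/(2 - 0) × (3.3 - 4)/(2 - 4) × (3.3 - 6)/(2 - 6) = 0.389813
L_2(3.3) = (3.3 - 0)/(4 - 0) × (3.3 - 2)/(4 - 2) × (3.3 - 6)/(4 - 6) = 0.723937
L_3(3.3) = (3.3 - 0)/(6 - 0) × (3.3 - 2)/(6 - 2) × (3.3 - 4)/(6 - 4) = -0.062563

P(3.3) = 9×L_0(3.3) + 25×L_1(3.3) + (-13)×L_2(3.3) + 22×L_3(3.3)
P(3.3) = -1.502937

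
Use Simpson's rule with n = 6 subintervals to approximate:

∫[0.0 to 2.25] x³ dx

f(x) = x³
a = 0.0, b = 2.25, n = 6
h = (b - a)/n = 0.375000

Simpson's rule: (h/3)[f(x₀) + 4f(x₁) + 2f(x₂) + ... + f(xₙ)]

x_0 = 0.0000, f(x_0) = 0.000000, coefficient = 1
x_1 = 0.3750, f(x_1) = 0.052734, coefficient = 4
x_2 = 0.7500, f(x_2) = 0.421875, coefficient = 2
x_3 = 1.1250, f(x_3) = 1.423828, coefficient = 4
x_4 = 1.5000, f(x_4) = 3.375000, coefficient = 2
x_5 = 1.8750, f(x_5) = 6.591797, coefficient = 4
x_6 = 2.2500, f(x_6) = 11.390625, coefficient = 1

I ≈ (0.375000/3) × 51.257812 = 6.407227
Exact value: 6.407227
Error: 0.000000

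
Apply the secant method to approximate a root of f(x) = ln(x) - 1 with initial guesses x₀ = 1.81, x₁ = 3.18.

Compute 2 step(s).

f(x) = ln(x) - 1
x₀ = 1.81, x₁ = 3.18

Secant formula: x_{n+1} = x_n - f(x_n)(x_n - x_{n-1})/(f(x_n) - f(x_{n-1}))

Iteration 1:
  f(1.810000) = -0.406673
  f(3.180000) = 0.156881
  x_2 = 3.180000 - 0.156881×(3.180000 - 1.810000)/(0.156881 - (-0.406673))
       = 2.798622
Iteration 2:
  f(3.180000) = 0.156881
  f(2.798622) = 0.029127
  x_3 = 2.798622 - 0.029127×(2.798622 - 3.180000)/(0.029127 - 0.156881)
       = 2.711670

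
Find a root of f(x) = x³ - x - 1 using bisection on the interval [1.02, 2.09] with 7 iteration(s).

f(x) = x³ - x - 1
Initial interval: [1.02, 2.09]

Iteration 1:
  c_1 = (1.020000 + 2.090000)/2 = 1.555000
  f(c_1) = f(1.555000) = 1.205029
  f(a) × f(c) < 0, new interval: [1.020000, 1.555000]
Iteration 2:
  c_2 = (1.020000 + 1.555000)/2 = 1.287500
  f(c_2) = f(1.287500) = -0.153268
  f(a) × f(c) ≥ 0, new interval: [1.287500, 1.555000]
Iteration 3:
  c_3 = (1.287500 + 1.555000)/2 = 1.421250
  f(c_3) = f(1.421250) = 0.449606
  f(a) × f(c) < 0, new interval: [1.287500, 1.421250]
Iteration 4:
  c_4 = (1.287500 + 1.421250)/2 = 1.354375
  f(c_4) = f(1.354375) = 0.129998
  f(a) × f(c) < 0, new interval: [1.287500, 1.354375]
Iteration 5:
  c_5 = (1.287500 + 1.354375)/2 = 1.320938
  f(c_5) = f(1.320938) = -0.016066
  f(a) × f(c) ≥ 0, new interval: [1.320938, 1.354375]
Iteration 6:
  c_6 = (1.320938 + 1.354375)/2 = 1.337656
  f(c_6) = f(1.337656) = 0.055845
  f(a) × f(c) < 0, new interval: [1.320938, 1.337656]
Iteration 7:
  c_7 = (1.320938 + 1.337656)/2 = 1.329297
  f(c_7) = f(1.329297) = 0.019611
  f(a) × f(c) < 0, new interval: [1.320938, 1.329297]

After 7 iteration(s), the approximation is c_7 = 1.329297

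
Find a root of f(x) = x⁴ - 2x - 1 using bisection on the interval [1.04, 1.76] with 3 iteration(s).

f(x) = x⁴ - 2x - 1
Initial interval: [1.04, 1.76]

Iteration 1:
  c_1 = (1.040000 + 1.760000)/2 = 1.400000
  f(c_1) = f(1.400000) = 0.041600
  f(a) × f(c) < 0, new interval: [1.040000, 1.400000]
Iteration 2:
  c_2 = (1.040000 + 1.400000)/2 = 1.220000
  f(c_2) = f(1.220000) = -1.224665
  f(a) × f(c) ≥ 0, new interval: [1.220000, 1.400000]
Iteration 3:
  c_3 = (1.220000 + 1.400000)/2 = 1.310000
  f(c_3) = f(1.310000) = -0.675001
  f(a) × f(c) ≥ 0, new interval: [1.310000, 1.400000]

After 3 iteration(s), the approximation is c_3 = 1.310000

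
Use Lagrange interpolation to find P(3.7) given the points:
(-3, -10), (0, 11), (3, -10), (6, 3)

Lagrange interpolation formula:
P(x) = Σ yᵢ × Lᵢ(x)
where Lᵢ(x) = Π_{j≠i} (x - xⱼ)/(xᵢ - xⱼ)

L_0(3.7) = (3.7 - 0)/(-3 - 0) × (3.7 - 3)/(-3 - 3) × (3.7 - 6)/(-3 - 6) = 0.036772
L_1(3.7) = (3.7 - (-3))/(0 - (-3)) × (3.7 - 3)/(0 - 3) × (3.7 - 6)/(0 - 6) = -0.199759
L_2(3.7) = (3.7 - (-3))/(3 - (-3)) × (3.7 - 0)/(3 - 0) × (3.7 - 6)/(3 - 6) = 1.055870
L_3(3.7) = (3.7 - (-3))/(6 - (-3)) × (3.7 - 0)/(6 - 0) × (3.7 - 3)/(6 - 3) = 0.107117

P(3.7) = (-10)×L_0(3.7) + 11×L_1(3.7) + (-10)×L_2(3.7) + 3×L_3(3.7)
P(3.7) = -12.802420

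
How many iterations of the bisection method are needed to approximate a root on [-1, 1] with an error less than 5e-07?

We need (b-a)/2^n ≤ 5e-07
(1 - (-1))/2^n ≤ 5e-07
2/2^n ≤ 5e-07
2^n ≥ 4000000
n ≥ log₂(4000000) = 21.93
n ≥ 22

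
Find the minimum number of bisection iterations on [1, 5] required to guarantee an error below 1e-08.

We need (b-a)/2^n ≤ 1e-08
(5 - 1)/2^n ≤ 1e-08
4/2^n ≤ 1e-08
2^n ≥ 400000000
n ≥ log₂(400000000) = 28.58
n ≥ 29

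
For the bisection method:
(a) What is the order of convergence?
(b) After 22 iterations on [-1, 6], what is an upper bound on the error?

(a) Bisection has linear (order 1) convergence; the error is halved each step.

(b) Error bound = (b-a)/2^n = (6 - (-1))/2^{22}
    = 7/2^{22}

(a) 1 (linear); (b) error ≤ 1.67e-06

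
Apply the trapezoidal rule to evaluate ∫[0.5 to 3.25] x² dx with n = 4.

f(x) = x²
a = 0.5, b = 3.25, n = 4
h = (b - a)/n = 0.687500

Trapezoidal rule: (h/2)[f(x₀) + 2f(x₁) + 2f(x₂) + ... + f(xₙ)]

x_0 = 0.5000, f(x_0) = 0.250000, coefficient = 1
x_1 = 1.1875, f(x_1) = 1.410156, coefficient = 2
x_2 = 1.8750, f(x_2) = 3.515625, coefficient = 2
x_3 = 2.5625, f(x_3) = 6.566406, coefficient = 2
x_4 = 3.2500, f(x_4) = 10.562500, coefficient = 1

I ≈ (0.687500/2) × 33.796875 = 11.617676
Exact value: 11.401042
Error: 0.216634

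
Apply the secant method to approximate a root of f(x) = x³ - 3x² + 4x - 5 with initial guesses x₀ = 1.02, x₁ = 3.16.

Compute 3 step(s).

f(x) = x³ - 3x² + 4x - 5
x₀ = 1.02, x₁ = 3.16

Secant formula: x_{n+1} = x_n - f(x_n)(x_n - x_{n-1})/(f(x_n) - f(x_{n-1}))

Iteration 1:
  f(1.020000) = -2.979992
  f(3.160000) = 9.237696
  x_2 = 3.160000 - 9.237696×(3.160000 - 1.020000)/(9.237696 - (-2.979992))
       = 1.541963
Iteration 2:
  f(3.160000) = 9.237696
  f(1.541963) = -2.298849
  x_3 = 1.541963 - (-2.298849)×(1.541963 - 3.160000)/(-2.298849 - 9.237696)
       = 1.864384
Iteration 3:
  f(1.541963) = -2.298849
  f(1.864384) = -1.489783
  x_4 = 1.864384 - (-1.489783)×(1.864384 - 1.541963)/(-1.489783 - (-2.298849))
       = 2.458077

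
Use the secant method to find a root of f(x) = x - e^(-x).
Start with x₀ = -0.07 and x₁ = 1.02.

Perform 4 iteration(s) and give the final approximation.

f(x) = x - e^(-x)
x₀ = -0.07, x₁ = 1.02

Secant formula: x_{n+1} = x_n - f(x_n)(x_n - x_{n-1})/(f(x_n) - f(x_{n-1}))

Iteration 1:
  f(-0.070000) = -1.142508
  f(1.020000) = 0.659405
  x_2 = 1.020000 - 0.659405×(1.020000 - (-0.070000))/(0.659405 - (-1.142508))
       = 0.621118
Iteration 2:
  f(1.020000) = 0.659405
  f(0.621118) = 0.083774
  x_3 = 0.621118 - 0.083774×(0.621118 - 1.020000)/(0.083774 - 0.659405)
       = 0.563067
Iteration 3:
  f(0.621118) = 0.083774
  f(0.563067) = -0.006394
  x_4 = 0.563067 - (-0.006394)×(0.563067 - 0.621118)/(-0.006394 - 0.083774)
       = 0.567183
Iteration 4:
  f(0.563067) = -0.006394
  f(0.567183) = 0.000062
  x_5 = 0.567183 - 0.000062×(0.567183 - 0.563067)/(0.000062 - (-0.006394))
       = 0.567143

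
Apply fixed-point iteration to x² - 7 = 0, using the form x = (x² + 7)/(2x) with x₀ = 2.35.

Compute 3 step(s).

Equation: x² - 7 = 0
Fixed-point form: x = (x² + 7)/(2x)
x₀ = 2.35

x_1 = g(2.350000) = 2.664362
x_2 = g(2.664362) = 2.645816
x_3 = g(2.645816) = 2.645751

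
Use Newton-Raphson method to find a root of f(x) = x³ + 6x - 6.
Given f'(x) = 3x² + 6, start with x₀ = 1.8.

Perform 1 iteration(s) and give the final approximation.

f(x) = x³ + 6x - 6
f'(x) = 3x² + 6
x₀ = 1.8

Newton-Raphson formula: x_{n+1} = x_n - f(x_n)/f'(x_n)

Iteration 1:
  f(1.800000) = 10.632000
  f'(1.800000) = 15.720000
  x_1 = 1.800000 - 10.632000/15.720000 = 1.123664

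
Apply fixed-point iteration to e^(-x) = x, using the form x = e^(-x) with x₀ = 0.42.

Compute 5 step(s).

Equation: e^(-x) = x
Fixed-point form: x = e^(-x)
x₀ = 0.42

x_1 = g(0.420000) = 0.657047
x_2 = g(0.657047) = 0.518380
x_3 = g(0.518380) = 0.595484
x_4 = g(0.595484) = 0.551295
x_5 = g(0.551295) = 0.576203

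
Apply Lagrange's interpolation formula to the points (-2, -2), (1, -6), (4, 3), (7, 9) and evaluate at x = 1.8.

Lagrange interpolation formula:
P(x) = Σ yᵢ × Lᵢ(x)
where Lᵢ(x) = Π_{j≠i} (x - xⱼ)/(xᵢ - xⱼ)

L_0(1.8) = (1.8 - 1)/(-2 - 1) × (1.8 - 4)/(-2 - 4) × (1.8 - 7)/(-2 - 7) = -0.056494
L_1(1.8) = (1.8 - (-2))/(1 - (-2)) × (1.8 - 4)/(1 - 4) × (1.8 - 7)/(1 - 7) = 0.805037
L_2(1.8) = (1.8 - (-2))/(4 - (-2)) × (1.8 - 1)/(4 - 1) × (1.8 - 7)/(4 - 7) = 0.292741
L_3(1.8) = (1.8 - (-2))/(7 - (-2)) × (1.8 - 1)/(7 - 1) × (1.8 - 4)/(7 - 4) = -0.041284

P(1.8) = (-2)×L_0(1.8) + (-6)×L_1(1.8) + 3×L_2(1.8) + 9×L_3(1.8)
P(1.8) = -4.210568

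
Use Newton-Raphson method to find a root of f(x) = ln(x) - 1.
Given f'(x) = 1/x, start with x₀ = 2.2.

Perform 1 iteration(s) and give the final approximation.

f(x) = ln(x) - 1
f'(x) = 1/x
x₀ = 2.2

Newton-Raphson formula: x_{n+1} = x_n - f(x_n)/f'(x_n)

Iteration 1:
  f(2.200000) = -0.211543
  f'(2.200000) = 0.454545
  x_1 = 2.200000 - (-0.211543)/0.454545 = 2.665394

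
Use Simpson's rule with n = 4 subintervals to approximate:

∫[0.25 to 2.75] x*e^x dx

f(x) = x*e^x
a = 0.25, b = 2.75, n = 4
h = (b - a)/n = 0.625000

Simpson's rule: (h/3)[f(x₀) + 4f(x₁) + 2f(x₂) + ... + f(xₙ)]

x_0 = 0.2500, f(x_0) = 0.321006, coefficient = 1
x_1 = 0.8750, f(x_1) = 2.099016, coefficient = 4
x_2 = 1.5000, f(x_2) = 6.722534, coefficient = 2
x_3 = 2.1250, f(x_3) = 17.792407, coefficient = 4
x_4 = 2.7500, f(x_4) = 43.017238, coefficient = 1

I ≈ (0.625000/3) × 136.349003 = 28.406042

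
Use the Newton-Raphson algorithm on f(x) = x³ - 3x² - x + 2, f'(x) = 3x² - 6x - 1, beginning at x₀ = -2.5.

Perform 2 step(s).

f(x) = x³ - 3x² - x + 2
f'(x) = 3x² - 6x - 1
x₀ = -2.5

Newton-Raphson formula: x_{n+1} = x_n - f(x_n)/f'(x_n)

Iteration 1:
  f(-2.500000) = -29.875000
  f'(-2.500000) = 32.750000
  x_1 = -2.500000 - (-29.875000)/32.750000 = -1.587786
Iteration 2:
  f(-1.587786) = -7.978322
  f'(-1.587786) = 16.089913
  x_2 = -1.587786 - (-7.978322)/16.089913 = -1.091928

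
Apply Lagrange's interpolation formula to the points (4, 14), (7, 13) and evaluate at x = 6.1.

Lagrange interpolation formula:
P(x) = Σ yᵢ × Lᵢ(x)
where Lᵢ(x) = Π_{j≠i} (x - xⱼ)/(xᵢ - xⱼ)

L_0(6.1) = (6.1 - 7)/(4 - 7) = 0.300000
L_1(6.1) = (6.1 - 4)/(7 - 4) = 0.700000

P(6.1) = 14×L_0(6.1) + 13×L_1(6.1)
P(6.1) = 13.300000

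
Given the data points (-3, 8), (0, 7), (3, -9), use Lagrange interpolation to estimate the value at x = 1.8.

Lagrange interpolation formula:
P(x) = Σ yᵢ × Lᵢ(x)
where Lᵢ(x) = Π_{j≠i} (x - xⱼ)/(xᵢ - xⱼ)

L_0(1.8) = (1.8 - 0)/(-3 - 0) × (1.8 - 3)/(-3 - 3) = -0.120000
L_1(1.8) = (1.8 - (-3))/(0 - (-3)) × (1.8 - 3)/(0 - 3) = 0.640000
L_2(1.8) = (1.8 - (-3))/(3 - (-3)) × (1.8 - 0)/(3 - 0) = 0.480000

P(1.8) = 8×L_0(1.8) + 7×L_1(1.8) + (-9)×L_2(1.8)
P(1.8) = -0.800000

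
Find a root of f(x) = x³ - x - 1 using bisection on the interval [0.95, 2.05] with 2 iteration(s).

f(x) = x³ - x - 1
Initial interval: [0.95, 2.05]

Iteration 1:
  c_1 = (0.950000 + 2.050000)/2 = 1.500000
  f(c_1) = f(1.500000) = 0.875000
  f(a) × f(c) < 0, new interval: [0.950000, 1.500000]
Iteration 2:
  c_2 = (0.950000 + 1.500000)/2 = 1.225000
  f(c_2) = f(1.225000) = -0.386734
  f(a) × f(c) ≥ 0, new interval: [1.225000, 1.500000]

After 2 iteration(s), the approximation is c_2 = 1.225000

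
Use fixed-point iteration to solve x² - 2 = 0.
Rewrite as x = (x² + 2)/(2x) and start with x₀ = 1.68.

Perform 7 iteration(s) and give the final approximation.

Equation: x² - 2 = 0
Fixed-point form: x = (x² + 2)/(2x)
x₀ = 1.68

x_1 = g(1.680000) = 1.435238
x_2 = g(1.435238) = 1.414368
x_3 = g(1.414368) = 1.414214
x_4 = g(1.414214) = 1.414214
x_5 = g(1.414214) = 1.414214
x_6 = g(1.414214) = 1.414214
x_7 = g(1.414214) = 1.414214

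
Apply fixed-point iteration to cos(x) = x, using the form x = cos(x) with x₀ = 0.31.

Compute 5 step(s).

Equation: cos(x) = x
Fixed-point form: x = cos(x)
x₀ = 0.31

x_1 = g(0.310000) = 0.952334
x_2 = g(0.952334) = 0.579783
x_3 = g(0.579783) = 0.836581
x_4 = g(0.836581) = 0.670005
x_5 = g(0.670005) = 0.783819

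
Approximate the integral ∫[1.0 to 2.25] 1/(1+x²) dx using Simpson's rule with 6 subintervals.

f(x) = 1/(1+x²)
a = 1.0, b = 2.25, n = 6
h = (b - a)/n = 0.208333

Simpson's rule: (h/3)[f(x₀) + 4f(x₁) + 2f(x₂) + ... + f(xₙ)]

x_0 = 1.0000, f(x_0) = 0.500000, coefficient = 1
x_1 = 1.2083, f(x_1) = 0.406493, coefficient = 4
x_2 = 1.4167, f(x_2) = 0.332564, coefficient = 2
x_3 = 1.6250, f(x_3) = 0.274678, coefficient = 4
x_4 = 1.8333, f(x_4) = 0.229299, coefficient = 2
x_5 = 2.0417, f(x_5) = 0.193483, coefficient = 4
x_6 = 2.2500, f(x_6) = 0.164948, coefficient = 1

I ≈ (0.208333/3) × 5.287290 = 0.367173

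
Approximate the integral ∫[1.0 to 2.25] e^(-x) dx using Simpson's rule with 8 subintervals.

f(x) = e^(-x)
a = 1.0, b = 2.25, n = 8
h = (b - a)/n = 0.156250

Simpson's rule: (h/3)[f(x₀) + 4f(x₁) + 2f(x₂) + ... + f(xₙ)]

x_0 = 1.0000, f(x_0) = 0.367879, coefficient = 1
x_1 = 1.1562, f(x_1) = 0.314664, coefficient = 4
x_2 = 1.3125, f(x_2) = 0.269146, coefficient = 2
x_3 = 1.4688, f(x_3) = 0.230213, coefficient = 4
x_4 = 1.6250, f(x_4) = 0.196912, coefficient = 2
x_5 = 1.7812, f(x_5) = 0.168427, coefficient = 4
x_6 = 1.9375, f(x_6) = 0.144064, coefficient = 2
x_7 = 2.0938, f(x_7) = 0.123224, coefficient = 4
x_8 = 2.2500, f(x_8) = 0.105399, coefficient = 1

I ≈ (0.156250/3) × 5.039637 = 0.262481
Exact value: 0.262480
Error: 0.000001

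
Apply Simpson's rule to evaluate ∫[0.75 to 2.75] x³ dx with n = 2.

f(x) = x³
a = 0.75, b = 2.75, n = 2
h = (b - a)/n = 1.000000

Simpson's rule: (h/3)[f(x₀) + 4f(x₁) + 2f(x₂) + ... + f(xₙ)]

x_0 = 0.7500, f(x_0) = 0.421875, coefficient = 1
x_1 = 1.7500, f(x_1) = 5.359375, coefficient = 4
x_2 = 2.7500, f(x_2) = 20.796875, coefficient = 1

I ≈ (1.000000/3) × 42.656250 = 14.218750
Exact value: 14.218750
Error: 0.000000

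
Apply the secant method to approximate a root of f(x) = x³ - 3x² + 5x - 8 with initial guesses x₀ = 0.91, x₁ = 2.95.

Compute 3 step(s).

f(x) = x³ - 3x² + 5x - 8
x₀ = 0.91, x₁ = 2.95

Secant formula: x_{n+1} = x_n - f(x_n)(x_n - x_{n-1})/(f(x_n) - f(x_{n-1}))

Iteration 1:
  f(0.910000) = -5.180729
  f(2.950000) = 6.314875
  x_2 = 2.950000 - 6.314875×(2.950000 - 0.910000)/(6.314875 - (-5.180729))
       = 1.829368
Iteration 2:
  f(2.950000) = 6.314875
  f(1.829368) = -2.770783
  x_3 = 1.829368 - (-2.770783)×(1.829368 - 2.950000)/(-2.770783 - 6.314875)
       = 2.171118
Iteration 3:
  f(1.829368) = -2.770783
  f(2.171118) = -1.051553
  x_4 = 2.171118 - (-1.051553)×(2.171118 - 1.829368)/(-1.051553 - (-2.770783))
       = 2.380147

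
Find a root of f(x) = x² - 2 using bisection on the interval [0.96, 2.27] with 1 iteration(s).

f(x) = x² - 2
Initial interval: [0.96, 2.27]

Iteration 1:
  c_1 = (0.960000 + 2.270000)/2 = 1.615000
  f(c_1) = f(1.615000) = 0.608225
  f(a) × f(c) < 0, new interval: [0.960000, 1.615000]

After 1 iteration(s), the approximation is c_1 = 1.615000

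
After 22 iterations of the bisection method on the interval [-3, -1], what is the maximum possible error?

Bisection error bound: |error| ≤ (b-a)/2^n
|error| ≤ (-1 - (-3))/2^22 = 2/2^22
|error| ≤ 0.0000004768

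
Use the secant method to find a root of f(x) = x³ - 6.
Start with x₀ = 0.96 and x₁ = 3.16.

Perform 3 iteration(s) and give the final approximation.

f(x) = x³ - 6
x₀ = 0.96, x₁ = 3.16

Secant formula: x_{n+1} = x_n - f(x_n)(x_n - x_{n-1})/(f(x_n) - f(x_{n-1}))

Iteration 1:
  f(0.960000) = -5.115264
  f(3.160000) = 25.554496
  x_2 = 3.160000 - 25.554496×(3.160000 - 0.960000)/(25.554496 - (-5.115264))
       = 1.326928
Iteration 2:
  f(3.160000) = 25.554496
  f(1.326928) = -3.663630
  x_3 = 1.326928 - (-3.663630)×(1.326928 - 3.160000)/(-3.663630 - 25.554496)
       = 1.556775
Iteration 3:
  f(1.326928) = -3.663630
  f(1.556775) = -2.227083
  x_4 = 1.556775 - (-2.227083)×(1.556775 - 1.326928)/(-2.227083 - (-3.663630))
       = 1.913107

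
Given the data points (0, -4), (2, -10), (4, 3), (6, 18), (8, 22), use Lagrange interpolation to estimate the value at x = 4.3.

Lagrange interpolation formula:
P(x) = Σ yᵢ × Lᵢ(x)
where Lᵢ(x) = Π_{j≠i} (x - xⱼ)/(xᵢ - xⱼ)

L_0(4.3) = (4.3 - 2)/(0 - 2) × (4.3 - 4)/(0 - 4) × (4.3 - 6)/(0 - 6) × (4.3 - 8)/(0 - 8) = 0.011302
L_1(4.3) = (4.3 - 0)/(2 - 0) × (4.3 - 4)/(2 - 4) × (4.3 - 6)/(2 - 6) × (4.3 - 8)/(2 - 8) = -0.084522
L_2(4.3) = (4.3 - 0)/(4 - 0) × (4.3 - 2)/(4 - 2) × (4.3 - 6)/(4 - 6) × (4.3 - 8)/(4 - 8) = 0.972002
L_3(4.3) = (4.3 - 0)/(6 - 0) × (4.3 - 2)/(6 - 2) × (4.3 - 4)/(6 - 4) × (4.3 - 8)/(6 - 8) = 0.114353
L_4(4.3) = (4.3 - 0)/(8 - 0) × (4.3 - 2)/(8 - 2) × (4.3 - 4)/(8 - 4) × (4.3 - 6)/(8 - 6) = -0.013135

P(4.3) = (-4)×L_0(4.3) + (-10)×L_1(4.3) + 3×L_2(4.3) + 18×L_3(4.3) + 22×L_4(4.3)
P(4.3) = 5.485397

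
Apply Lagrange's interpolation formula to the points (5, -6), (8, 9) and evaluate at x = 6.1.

Lagrange interpolation formula:
P(x) = Σ yᵢ × Lᵢ(x)
where Lᵢ(x) = Π_{j≠i} (x - xⱼ)/(xᵢ - xⱼ)

L_0(6.1) = (6.1 - 8)/(5 - 8) = 0.633333
L_1(6.1) = (6.1 - 5)/(8 - 5) = 0.366667

P(6.1) = (-6)×L_0(6.1) + 9×L_1(6.1)
P(6.1) = -0.500000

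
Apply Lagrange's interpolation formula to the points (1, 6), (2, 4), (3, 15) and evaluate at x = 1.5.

Lagrange interpolation formula:
P(x) = Σ yᵢ × Lᵢ(x)
where Lᵢ(x) = Π_{j≠i} (x - xⱼ)/(xᵢ - xⱼ)

L_0(1.5) = (1.5 - 2)/(1 - 2) × (1.5 - 3)/(1 - 3) = 0.375000
L_1(1.5) = (1.5 - 1)/(2 - 1) × (1.5 - 3)/(2 - 3) = 0.750000
L_2(1.5) = (1.5 - 1)/(3 - 1) × (1.5 - 2)/(3 - 2) = -0.125000

P(1.5) = 6×L_0(1.5) + 4×L_1(1.5) + 15×L_2(1.5)
P(1.5) = 3.375000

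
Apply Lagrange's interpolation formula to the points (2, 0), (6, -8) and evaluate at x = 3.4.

Lagrange interpolation formula:
P(x) = Σ yᵢ × Lᵢ(x)
where Lᵢ(x) = Π_{j≠i} (x - xⱼ)/(xᵢ - xⱼ)

L_0(3.4) = (3.4 - 6)/(2 - 6) = 0.650000
L_1(3.4) = (3.4 - 2)/(6 - 2) = 0.350000

P(3.4) = 0×L_0(3.4) + (-8)×L_1(3.4)
P(3.4) = -2.800000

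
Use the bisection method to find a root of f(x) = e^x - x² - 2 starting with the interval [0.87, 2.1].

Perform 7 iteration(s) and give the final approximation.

f(x) = e^x - x² - 2
Initial interval: [0.87, 2.1]

Iteration 1:
  c_1 = (0.870000 + 2.100000)/2 = 1.485000
  f(c_1) = f(1.485000) = 0.209740
  f(a) × f(c) < 0, new interval: [0.870000, 1.485000]
Iteration 2:
  c_2 = (0.870000 + 1.485000)/2 = 1.177500
  f(c_2) = f(1.177500) = -0.140258
  f(a) × f(c) ≥ 0, new interval: [1.177500, 1.485000]
Iteration 3:
  c_3 = (1.177500 + 1.485000)/2 = 1.331250
  f(c_3) = f(1.331250) = 0.013546
  f(a) × f(c) < 0, new interval: [1.177500, 1.331250]
Iteration 4:
  c_4 = (1.177500 + 1.331250)/2 = 1.254375
  f(c_4) = f(1.254375) = -0.067810
  f(a) × f(c) ≥ 0, new interval: [1.254375, 1.331250]
Iteration 5:
  c_5 = (1.254375 + 1.331250)/2 = 1.292813
  f(c_5) = f(1.292813) = -0.028346
  f(a) × f(c) ≥ 0, new interval: [1.292813, 1.331250]
Iteration 6:
  c_6 = (1.292813 + 1.331250)/2 = 1.312031
  f(c_6) = f(1.312031) = -0.007716
  f(a) × f(c) ≥ 0, new interval: [1.312031, 1.331250]
Iteration 7:
  c_7 = (1.312031 + 1.331250)/2 = 1.321641
  f(c_7) = f(1.321641) = 0.002834
  f(a) × f(c) < 0, new interval: [1.312031, 1.321641]

After 7 iteration(s), the approximation is c_7 = 1.321641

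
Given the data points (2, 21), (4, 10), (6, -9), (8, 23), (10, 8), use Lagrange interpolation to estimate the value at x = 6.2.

Lagrange interpolation formula:
P(x) = Σ yᵢ × Lᵢ(x)
where Lᵢ(x) = Π_{j≠i} (x - xⱼ)/(xᵢ - xⱼ)

L_0(6.2) = (6.2 - 4)/(2 - 4) × (6.2 - 6)/(2 - 6) × (6.2 - 8)/(2 - 8) × (6.2 - 10)/(2 - 10) = 0.007838
L_1(6.2) = (6.2 - 2)/(4 - 2) × (6.2 - 6)/(4 - 6) × (6.2 - 8)/(4 - 8) × (6.2 - 10)/(4 - 10) = -0.059850
L_2(6.2) = (6.2 - 2)/(6 - 2) × (6.2 - 4)/(6 - 4) × (6.2 - 8)/(6 - 8) × (6.2 - 10)/(6 - 10) = 0.987525
L_3(6.2) = (6.2 - 2)/(8 - 2) × (6.2 - 4)/(8 - 4) × (6.2 - 6)/(8 - 6) × (6.2 - 10)/(8 - 10) = 0.073150
L_4(6.2) = (6.2 - 2)/(10 - 2) × (6.2 - 4)/(10 - 4) × (6.2 - 6)/(10 - 6) × (6.2 - 8)/(10 - 8) = -0.008663

P(6.2) = 21×L_0(6.2) + 10×L_1(6.2) + (-9)×L_2(6.2) + 23×L_3(6.2) + 8×L_4(6.2)
P(6.2) = -7.708487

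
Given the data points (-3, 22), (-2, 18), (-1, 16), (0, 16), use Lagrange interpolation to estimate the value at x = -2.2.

Lagrange interpolation formula:
P(x) = Σ yᵢ × Lᵢ(x)
where Lᵢ(x) = Π_{j≠i} (x - xⱼ)/(xᵢ - xⱼ)

L_0(-2.2) = (-2.2 - (-2))/(-3 - (-2)) × (-2.2 - (-1))/(-3 - (-1)) × (-2.2 - 0)/(-3 - 0) = 0.088000
L_1(-2.2) = (-2.2 - (-3))/(-2 - (-3)) × (-2.2 - (-1))/(-2 - (-1)) × (-2.2 - 0)/(-2 - 0) = 1.056000
L_2(-2.2) = (-2.2 - (-3))/(-1 - (-3)) × (-2.2 - (-2))/(-1 - (-2)) × (-2.2 - 0)/(-1 - 0) = -0.176000
L_3(-2.2) = (-2.2 - (-3))/(0 - (-3)) × (-2.2 - (-2))/(0 - (-2)) × (-2.2 - (-1))/(0 - (-1)) = 0.032000

P(-2.2) = 22×L_0(-2.2) + 18×L_1(-2.2) + 16×L_2(-2.2) + 16×L_3(-2.2)
P(-2.2) = 18.640000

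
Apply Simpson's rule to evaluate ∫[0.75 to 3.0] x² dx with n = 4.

f(x) = x²
a = 0.75, b = 3.0, n = 4
h = (b - a)/n = 0.562500

Simpson's rule: (h/3)[f(x₀) + 4f(x₁) + 2f(x₂) + ... + f(xₙ)]

x_0 = 0.7500, f(x_0) = 0.562500, coefficient = 1
x_1 = 1.3125, f(x_1) = 1.722656, coefficient = 4
x_2 = 1.8750, f(x_2) = 3.515625, coefficient = 2
x_3 = 2.4375, f(x_3) = 5.941406, coefficient = 4
x_4 = 3.0000, f(x_4) = 9.000000, coefficient = 1

I ≈ (0.562500/3) × 47.250000 = 8.859375
Exact value: 8.859375
Error: 0.000000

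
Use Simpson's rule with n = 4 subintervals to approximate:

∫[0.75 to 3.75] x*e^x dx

f(x) = x*e^x
a = 0.75, b = 3.75, n = 4
h = (b - a)/n = 0.750000

Simpson's rule: (h/3)[f(x₀) + 4f(x₁) + 2f(x₂) + ... + f(xₙ)]

x_0 = 0.7500, f(x_0) = 1.587750, coefficient = 1
x_1 = 1.5000, f(x_1) = 6.722534, coefficient = 4
x_2 = 2.2500, f(x_2) = 21.347406, coefficient = 2
x_3 = 3.0000, f(x_3) = 60.256611, coefficient = 4
x_4 = 3.7500, f(x_4) = 159.454058, coefficient = 1

I ≈ (0.750000/3) × 471.653196 = 117.913299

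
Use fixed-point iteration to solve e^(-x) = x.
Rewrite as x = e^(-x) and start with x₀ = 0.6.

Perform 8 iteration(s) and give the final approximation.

Equation: e^(-x) = x
Fixed-point form: x = e^(-x)
x₀ = 0.6

x_1 = g(0.600000) = 0.548812
x_2 = g(0.548812) = 0.577636
x_3 = g(0.577636) = 0.561224
x_4 = g(0.561224) = 0.570511
x_5 = g(0.570511) = 0.565237
x_6 = g(0.565237) = 0.568226
x_7 = g(0.568226) = 0.566530
x_8 = g(0.566530) = 0.567491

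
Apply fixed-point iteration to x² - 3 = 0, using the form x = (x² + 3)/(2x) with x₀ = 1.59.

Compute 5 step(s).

Equation: x² - 3 = 0
Fixed-point form: x = (x² + 3)/(2x)
x₀ = 1.59

x_1 = g(1.590000) = 1.738396
x_2 = g(1.738396) = 1.732062
x_3 = g(1.732062) = 1.732051
x_4 = g(1.732051) = 1.732051
x_5 = g(1.732051) = 1.732051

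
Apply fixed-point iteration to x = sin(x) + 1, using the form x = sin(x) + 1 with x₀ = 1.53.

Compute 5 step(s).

Equation: x = sin(x) + 1
Fixed-point form: x = sin(x) + 1
x₀ = 1.53

x_1 = g(1.530000) = 1.999168
x_2 = g(1.999168) = 1.909643
x_3 = g(1.909643) = 1.943139
x_4 = g(1.943139) = 1.931478
x_5 = g(1.931478) = 1.935657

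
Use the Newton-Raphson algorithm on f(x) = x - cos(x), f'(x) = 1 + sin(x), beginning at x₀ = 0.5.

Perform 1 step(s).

f(x) = x - cos(x)
f'(x) = 1 + sin(x)
x₀ = 0.5

Newton-Raphson formula: x_{n+1} = x_n - f(x_n)/f'(x_n)

Iteration 1:
  f(0.500000) = -0.377583
  f'(0.500000) = 1.479426
  x_1 = 0.500000 - (-0.377583)/1.479426 = 0.755222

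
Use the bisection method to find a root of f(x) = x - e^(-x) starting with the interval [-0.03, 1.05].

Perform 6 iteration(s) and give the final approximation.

f(x) = x - e^(-x)
Initial interval: [-0.03, 1.05]

Iteration 1:
  c_1 = (-0.030000 + 1.050000)/2 = 0.510000
  f(c_1) = f(0.510000) = -0.090496
  f(a) × f(c) ≥ 0, new interval: [0.510000, 1.050000]
Iteration 2:
  c_2 = (0.510000 + 1.050000)/2 = 0.780000
  f(c_2) = f(0.780000) = 0.321594
  f(a) × f(c) < 0, new interval: [0.510000, 0.780000]
Iteration 3:
  c_3 = (0.510000 + 0.780000)/2 = 0.645000
  f(c_3) = f(0.645000) = 0.120337
  f(a) × f(c) < 0, new interval: [0.510000, 0.645000]
Iteration 4:
  c_4 = (0.510000 + 0.645000)/2 = 0.577500
  f(c_4) = f(0.577500) = 0.016200
  f(a) × f(c) < 0, new interval: [0.510000, 0.577500]
Iteration 5:
  c_5 = (0.510000 + 0.577500)/2 = 0.543750
  f(c_5) = f(0.543750) = -0.036817
  f(a) × f(c) ≥ 0, new interval: [0.543750, 0.577500]
Iteration 6:
  c_6 = (0.543750 + 0.577500)/2 = 0.560625
  f(c_6) = f(0.560625) = -0.010227
  f(a) × f(c) ≥ 0, new interval: [0.560625, 0.577500]

After 6 iteration(s), the approximation is c_6 = 0.560625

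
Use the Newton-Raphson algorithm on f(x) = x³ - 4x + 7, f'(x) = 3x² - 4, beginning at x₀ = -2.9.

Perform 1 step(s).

f(x) = x³ - 4x + 7
f'(x) = 3x² - 4
x₀ = -2.9

Newton-Raphson formula: x_{n+1} = x_n - f(x_n)/f'(x_n)

Iteration 1:
  f(-2.900000) = -5.789000
  f'(-2.900000) = 21.230000
  x_1 = -2.900000 - (-5.789000)/21.230000 = -2.627320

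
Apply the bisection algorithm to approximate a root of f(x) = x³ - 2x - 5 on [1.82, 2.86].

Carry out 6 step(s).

f(x) = x³ - 2x - 5
Initial interval: [1.82, 2.86]

Iteration 1:
  c_1 = (1.820000 + 2.860000)/2 = 2.340000
  f(c_1) = f(2.340000) = 3.132904
  f(a) × f(c) < 0, new interval: [1.820000, 2.340000]
Iteration 2:
  c_2 = (1.820000 + 2.340000)/2 = 2.080000
  f(c_2) = f(2.080000) = -0.161088
  f(a) × f(c) ≥ 0, new interval: [2.080000, 2.340000]
Iteration 3:
  c_3 = (2.080000 + 2.340000)/2 = 2.210000
  f(c_3) = f(2.210000) = 1.373861
  f(a) × f(c) < 0, new interval: [2.080000, 2.210000]
Iteration 4:
  c_4 = (2.080000 + 2.210000)/2 = 2.145000
  f(c_4) = f(2.145000) = 0.579199
  f(a) × f(c) < 0, new interval: [2.080000, 2.145000]
Iteration 5:
  c_5 = (2.080000 + 2.145000)/2 = 2.112500
  f(c_5) = f(2.112500) = 0.202361
  f(a) × f(c) < 0, new interval: [2.080000, 2.112500]
Iteration 6:
  c_6 = (2.080000 + 2.112500)/2 = 2.096250
  f(c_6) = f(2.096250) = 0.018976
  f(a) × f(c) < 0, new interval: [2.080000, 2.096250]

After 6 iteration(s), the approximation is c_6 = 2.096250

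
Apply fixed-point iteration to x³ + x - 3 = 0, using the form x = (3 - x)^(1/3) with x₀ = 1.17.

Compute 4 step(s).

Equation: x³ + x - 3 = 0
Fixed-point form: x = (3 - x)^(1/3)
x₀ = 1.17

x_1 = g(1.170000) = 1.223161
x_2 = g(1.223161) = 1.211200
x_3 = g(1.211200) = 1.213912
x_4 = g(1.213912) = 1.213298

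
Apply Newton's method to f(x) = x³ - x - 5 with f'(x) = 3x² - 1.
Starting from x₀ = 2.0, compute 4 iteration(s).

f(x) = x³ - x - 5
f'(x) = 3x² - 1
x₀ = 2.0

Newton-Raphson formula: x_{n+1} = x_n - f(x_n)/f'(x_n)

Iteration 1:
  f(2.000000) = 1.000000
  f'(2.000000) = 11.000000
  x_1 = 2.000000 - 1.000000/11.000000 = 1.909091
Iteration 2:
  f(1.909091) = 0.048835
  f'(1.909091) = 9.933884
  x_2 = 1.909091 - 0.048835/9.933884 = 1.904175
Iteration 3:
  f(1.904175) = 0.000138
  f'(1.904175) = 9.877646
  x_3 = 1.904175 - 0.000138/9.877646 = 1.904161
Iteration 4:
  f(1.904161) = 0.000000
  f'(1.904161) = 9.877486
  x_4 = 1.904161 - 0.000000/9.877486 = 1.904161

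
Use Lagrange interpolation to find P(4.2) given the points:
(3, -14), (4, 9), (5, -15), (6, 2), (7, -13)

Lagrange interpolation formula:
P(x) = Σ yᵢ × Lᵢ(x)
where Lᵢ(x) = Π_{j≠i} (x - xⱼ)/(xᵢ - xⱼ)

L_0(4.2) = (4.2 - 4)/(3 - 4) × (4.2 - 5)/(3 - 5) × (4.2 - 6)/(3 - 6) × (4.2 - 7)/(3 - 7) = -0.033600
L_1(4.2) = (4.2 - 3)/(4 - 3) × (4.2 - 5)/(4 - 5) × (4.2 - 6)/(4 - 6) × (4.2 - 7)/(4 - 7) = 0.806400
L_2(4.2) = (4.2 - 3)/(5 - 3) × (4.2 - 4)/(5 - 4) × (4.2 - 6)/(5 - 6) × (4.2 - 7)/(5 - 7) = 0.302400
L_3(4.2) = (4.2 - 3)/(6 - 3) × (4.2 - 4)/(6 - 4) × (4.2 - 5)/(6 - 5) × (4.2 - 7)/(6 - 7) = -0.089600
L_4(4.2) = (4.2 - 3)/(7 - 3) × (4.2 - 4)/(7 - 4) × (4.2 - 5)/(7 - 5) × (4.2 - 6)/(7 - 6) = 0.014400

P(4.2) = (-14)×L_0(4.2) + 9×L_1(4.2) + (-15)×L_2(4.2) + 2×L_3(4.2) + (-13)×L_4(4.2)
P(4.2) = 2.825600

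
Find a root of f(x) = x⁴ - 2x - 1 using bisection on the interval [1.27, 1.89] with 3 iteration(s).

f(x) = x⁴ - 2x - 1
Initial interval: [1.27, 1.89]

Iteration 1:
  c_1 = (1.270000 + 1.890000)/2 = 1.580000
  f(c_1) = f(1.580000) = 2.072013
  f(a) × f(c) < 0, new interval: [1.270000, 1.580000]
Iteration 2:
  c_2 = (1.270000 + 1.580000)/2 = 1.425000
  f(c_2) = f(1.425000) = 0.273438
  f(a) × f(c) < 0, new interval: [1.270000, 1.425000]
Iteration 3:
  c_3 = (1.270000 + 1.425000)/2 = 1.347500
  f(c_3) = f(1.347500) = -0.398029
  f(a) × f(c) ≥ 0, new interval: [1.347500, 1.425000]

After 3 iteration(s), the approximation is c_3 = 1.347500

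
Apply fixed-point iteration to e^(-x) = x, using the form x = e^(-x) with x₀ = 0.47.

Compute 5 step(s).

Equation: e^(-x) = x
Fixed-point form: x = e^(-x)
x₀ = 0.47

x_1 = g(0.470000) = 0.625002
x_2 = g(0.625002) = 0.535260
x_3 = g(0.535260) = 0.585517
x_4 = g(0.585517) = 0.556818
x_5 = g(0.556818) = 0.573030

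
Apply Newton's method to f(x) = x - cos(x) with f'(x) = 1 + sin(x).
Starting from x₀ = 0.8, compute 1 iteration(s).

f(x) = x - cos(x)
f'(x) = 1 + sin(x)
x₀ = 0.8

Newton-Raphson formula: x_{n+1} = x_n - f(x_n)/f'(x_n)

Iteration 1:
  f(0.800000) = 0.103293
  f'(0.800000) = 1.717356
  x_1 = 0.800000 - 0.103293/1.717356 = 0.739853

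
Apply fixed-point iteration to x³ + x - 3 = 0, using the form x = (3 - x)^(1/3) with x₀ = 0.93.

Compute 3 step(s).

Equation: x³ + x - 3 = 0
Fixed-point form: x = (3 - x)^(1/3)
x₀ = 0.93

x_1 = g(0.930000) = 1.274452
x_2 = g(1.274452) = 1.199432
x_3 = g(1.199432) = 1.216568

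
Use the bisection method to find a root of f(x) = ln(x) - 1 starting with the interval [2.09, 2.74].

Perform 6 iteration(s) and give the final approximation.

f(x) = ln(x) - 1
Initial interval: [2.09, 2.74]

Iteration 1:
  c_1 = (2.090000 + 2.740000)/2 = 2.415000
  f(c_1) = f(2.415000) = -0.118301
  f(a) × f(c) ≥ 0, new interval: [2.415000, 2.740000]
Iteration 2:
  c_2 = (2.415000 + 2.740000)/2 = 2.577500
  f(c_2) = f(2.577500) = -0.053180
  f(a) × f(c) ≥ 0, new interval: [2.577500, 2.740000]
Iteration 3:
  c_3 = (2.577500 + 2.740000)/2 = 2.658750
  f(c_3) = f(2.658750) = -0.022144
  f(a) × f(c) ≥ 0, new interval: [2.658750, 2.740000]
Iteration 4:
  c_4 = (2.658750 + 2.740000)/2 = 2.699375
  f(c_4) = f(2.699375) = -0.006980
  f(a) × f(c) ≥ 0, new interval: [2.699375, 2.740000]
Iteration 5:
  c_5 = (2.699375 + 2.740000)/2 = 2.719688
  f(c_5) = f(2.719688) = 0.000517
  f(a) × f(c) < 0, new interval: [2.699375, 2.719688]
Iteration 6:
  c_6 = (2.699375 + 2.719688)/2 = 2.709531
  f(c_6) = f(2.709531) = -0.003224
  f(a) × f(c) ≥ 0, new interval: [2.709531, 2.719688]

After 6 iteration(s), the approximation is c_6 = 2.709531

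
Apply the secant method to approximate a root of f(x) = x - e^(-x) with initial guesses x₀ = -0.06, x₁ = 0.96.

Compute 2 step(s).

f(x) = x - e^(-x)
x₀ = -0.06, x₁ = 0.96

Secant formula: x_{n+1} = x_n - f(x_n)(x_n - x_{n-1})/(f(x_n) - f(x_{n-1}))

Iteration 1:
  f(-0.060000) = -1.121837
  f(0.960000) = 0.577107
  x_2 = 0.960000 - 0.577107×(0.960000 - (-0.060000))/(0.577107 - (-1.121837))
       = 0.613520
Iteration 2:
  f(0.960000) = 0.577107
  f(0.613520) = 0.072079
  x_3 = 0.613520 - 0.072079×(0.613520 - 0.960000)/(0.072079 - 0.577107)
       = 0.564070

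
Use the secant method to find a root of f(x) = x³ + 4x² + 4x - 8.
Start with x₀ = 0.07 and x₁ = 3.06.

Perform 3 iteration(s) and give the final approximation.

f(x) = x³ + 4x² + 4x - 8
x₀ = 0.07, x₁ = 3.06

Secant formula: x_{n+1} = x_n - f(x_n)(x_n - x_{n-1})/(f(x_n) - f(x_{n-1}))

Iteration 1:
  f(0.070000) = -7.700057
  f(3.060000) = 70.347016
  x_2 = 3.060000 - 70.347016×(3.060000 - 0.070000)/(70.347016 - (-7.700057))
       = 0.364991
Iteration 2:
  f(3.060000) = 70.347016
  f(0.364991) = -5.958540
  x_3 = 0.364991 - (-5.958540)×(0.364991 - 3.060000)/(-5.958540 - 70.347016)
       = 0.575438
Iteration 3:
  f(0.364991) = -5.958540
  f(0.575438) = -4.183184
  x_4 = 0.575438 - (-4.183184)×(0.575438 - 0.364991)/(-4.183184 - (-5.958540))
       = 1.071306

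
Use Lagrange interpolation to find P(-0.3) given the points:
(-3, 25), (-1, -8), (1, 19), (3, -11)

Lagrange interpolation formula:
P(x) = Σ yᵢ × Lᵢ(x)
where Lᵢ(x) = Π_{j≠i} (x - xⱼ)/(xᵢ - xⱼ)

L_0(-0.3) = (-0.3 - (-1))/(-3 - (-1)) × (-0.3 - 1)/(-3 - 1) × (-0.3 - 3)/(-3 - 3) = -0.062562
L_1(-0.3) = (-0.3 - (-3))/(-1 - (-3)) × (-0.3 - 1)/(-1 - 1) × (-0.3 - 3)/(-1 - 3) = 0.723938
L_2(-0.3) = (-0.3 - (-3))/(1 - (-3)) × (-0.3 - (-1))/(1 - (-1)) × (-0.3 - 3)/(1 - 3) = 0.389812
L_3(-0.3) = (-0.3 - (-3))/(3 - (-3)) × (-0.3 - (-1))/(3 - (-1)) × (-0.3 - 1)/(3 - 1) = -0.051188

P(-0.3) = 25×L_0(-0.3) + (-8)×L_1(-0.3) + 19×L_2(-0.3) + (-11)×L_3(-0.3)
P(-0.3) = 0.613937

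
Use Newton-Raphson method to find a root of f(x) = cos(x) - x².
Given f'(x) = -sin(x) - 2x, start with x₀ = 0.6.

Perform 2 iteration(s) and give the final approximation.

f(x) = cos(x) - x²
f'(x) = -sin(x) - 2x
x₀ = 0.6

Newton-Raphson formula: x_{n+1} = x_n - f(x_n)/f'(x_n)

Iteration 1:
  f(0.600000) = 0.465336
  f'(0.600000) = -1.764642
  x_1 = 0.600000 - 0.465336/(-1.764642) = 0.863700
Iteration 2:
  f(0.863700) = -0.096348
  f'(0.863700) = -2.487650
  x_2 = 0.863700 - (-0.096348)/(-2.487650) = 0.824969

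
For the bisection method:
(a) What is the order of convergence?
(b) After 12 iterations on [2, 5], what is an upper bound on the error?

(a) Bisection has linear (order 1) convergence; the error is halved each step.

(b) Error bound = (b-a)/2^n = (5 - 2)/2^{12}
    = 3/2^{12}

(a) 1 (linear); (b) error ≤ 7.32e-04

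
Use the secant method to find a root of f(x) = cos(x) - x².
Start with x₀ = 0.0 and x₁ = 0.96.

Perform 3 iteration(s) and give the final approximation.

f(x) = cos(x) - x²
x₀ = 0.0, x₁ = 0.96

Secant formula: x_{n+1} = x_n - f(x_n)(x_n - x_{n-1})/(f(x_n) - f(x_{n-1}))

Iteration 1:
  f(0.000000) = 1.000000
  f(0.960000) = -0.348080
  x_2 = 0.960000 - (-0.348080)×(0.960000 - 0.000000)/(-0.348080 - 1.000000)
       = 0.712124
Iteration 2:
  f(0.960000) = -0.348080
  f(0.712124) = 0.249855
  x_3 = 0.712124 - 0.249855×(0.712124 - 0.960000)/(0.249855 - (-0.348080))
       = 0.815702
Iteration 3:
  f(0.712124) = 0.249855
  f(0.815702) = 0.019987
  x_4 = 0.815702 - 0.019987×(0.815702 - 0.712124)/(0.019987 - 0.249855)
       = 0.824708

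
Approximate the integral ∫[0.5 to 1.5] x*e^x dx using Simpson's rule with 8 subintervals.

f(x) = x*e^x
a = 0.5, b = 1.5, n = 8
h = (b - a)/n = 0.125000

Simpson's rule: (h/3)[f(x₀) + 4f(x₁) + 2f(x₂) + ... + f(xₙ)]

x_0 = 0.5000, f(x_0) = 0.824361, coefficient = 1
x_1 = 0.6250, f(x_1) = 1.167654, coefficient = 4
x_2 = 0.7500, f(x_2) = 1.587750, coefficient = 2
x_3 = 0.8750, f(x_3) = 2.099016, coefficient = 4
x_4 = 1.0000, f(x_4) = 2.718282, coefficient = 2
x_5 = 1.1250, f(x_5) = 3.465244, coefficient = 4
x_6 = 1.2500, f(x_6) = 4.362929, coefficient = 2
x_7 = 1.3750, f(x_7) = 5.438230, coefficient = 4
x_8 = 1.5000, f(x_8) = 6.722534, coefficient = 1

I ≈ (0.125000/3) × 73.565392 = 3.065225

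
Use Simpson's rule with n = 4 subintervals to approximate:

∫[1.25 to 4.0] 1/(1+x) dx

f(x) = 1/(1+x)
a = 1.25, b = 4.0, n = 4
h = (b - a)/n = 0.687500

Simpson's rule: (h/3)[f(x₀) + 4f(x₁) + 2f(x₂) + ... + f(xₙ)]

x_0 = 1.2500, f(x_0) = 0.444444, coefficient = 1
x_1 = 1.9375, f(x_1) = 0.340426, coefficient = 4
x_2 = 2.6250, f(x_2) = 0.275862, coefficient = 2
x_3 = 3.3125, f(x_3) = 0.231884, coefficient = 4
x_4 = 4.0000, f(x_4) = 0.200000, coefficient = 1

I ≈ (0.687500/3) × 3.485407 = 0.798739
Exact value: 0.798508
Error: 0.000231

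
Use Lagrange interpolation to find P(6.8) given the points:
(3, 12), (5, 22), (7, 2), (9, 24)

Lagrange interpolation formula:
P(x) = Σ yᵢ × Lᵢ(x)
where Lᵢ(x) = Π_{j≠i} (x - xⱼ)/(xᵢ - xⱼ)

L_0(6.8) = (6.8 - 5)/(3 - 5) × (6.8 - 7)/(3 - 7) × (6.8 - 9)/(3 - 9) = -0.016500
L_1(6.8) = (6.8 - 3)/(5 - 3) × (6.8 - 7)/(5 - 7) × (6.8 - 9)/(5 - 9) = 0.104500
L_2(6.8) = (6.8 - 3)/(7 - 3) × (6.8 - 5)/(7 - 5) × (6.8 - 9)/(7 - 9) = 0.940500
L_3(6.8) = (6.8 - 3)/(9 - 3) × (6.8 - 5)/(9 - 5) × (6.8 - 7)/(9 - 7) = -0.028500

P(6.8) = 12×L_0(6.8) + 22×L_1(6.8) + 2×L_2(6.8) + 24×L_3(6.8)
P(6.8) = 3.298000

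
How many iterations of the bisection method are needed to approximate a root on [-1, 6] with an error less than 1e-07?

We need (b-a)/2^n ≤ 1e-07
(6 - (-1))/2^n ≤ 1e-07
7/2^n ≤ 1e-07
2^n ≥ 70000000
n ≥ log₂(70000000) = 26.06
n ≥ 27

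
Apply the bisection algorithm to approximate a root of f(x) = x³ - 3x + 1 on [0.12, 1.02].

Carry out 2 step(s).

f(x) = x³ - 3x + 1
Initial interval: [0.12, 1.02]

Iteration 1:
  c_1 = (0.120000 + 1.020000)/2 = 0.570000
  f(c_1) = f(0.570000) = -0.524807
  f(a) × f(c) < 0, new interval: [0.120000, 0.570000]
Iteration 2:
  c_2 = (0.120000 + 0.570000)/2 = 0.345000
  f(c_2) = f(0.345000) = 0.006064
  f(a) × f(c) ≥ 0, new interval: [0.345000, 0.570000]

After 2 iteration(s), the approximation is c_2 = 0.345000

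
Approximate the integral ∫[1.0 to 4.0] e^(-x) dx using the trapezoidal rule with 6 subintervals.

f(x) = e^(-x)
a = 1.0, b = 4.0, n = 6
h = (b - a)/n = 0.500000

Trapezoidal rule: (h/2)[f(x₀) + 2f(x₁) + 2f(x₂) + ... + f(xₙ)]

x_0 = 1.0000, f(x_0) = 0.367879, coefficient = 1
x_1 = 1.5000, f(x_1) = 0.223130, coefficient = 2
x_2 = 2.0000, f(x_2) = 0.135335, coefficient = 2
x_3 = 2.5000, f(x_3) = 0.082085, coefficient = 2
x_4 = 3.0000, f(x_4) = 0.049787, coefficient = 2
x_5 = 3.5000, f(x_5) = 0.030197, coefficient = 2
x_6 = 4.0000, f(x_6) = 0.018316, coefficient = 1

I ≈ (0.500000/2) × 1.427265 = 0.356816
Exact value: 0.349564
Error: 0.007252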